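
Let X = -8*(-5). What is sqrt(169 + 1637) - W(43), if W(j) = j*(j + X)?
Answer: -3569 + sqrt(1806) ≈ -3526.5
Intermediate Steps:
X = 40
W(j) = j*(40 + j) (W(j) = j*(j + 40) = j*(40 + j))
sqrt(169 + 1637) - W(43) = sqrt(169 + 1637) - 43*(40 + 43) = sqrt(1806) - 43*83 = sqrt(1806) - 1*3569 = sqrt(1806) - 3569 = -3569 + sqrt(1806)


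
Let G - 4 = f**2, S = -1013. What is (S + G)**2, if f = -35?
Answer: 46656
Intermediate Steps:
G = 1229 (G = 4 + (-35)**2 = 4 + 1225 = 1229)
(S + G)**2 = (-1013 + 1229)**2 = 216**2 = 46656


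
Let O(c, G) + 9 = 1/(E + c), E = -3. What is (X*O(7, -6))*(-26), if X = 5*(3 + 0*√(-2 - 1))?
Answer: 6825/2 ≈ 3412.5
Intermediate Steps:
O(c, G) = -9 + 1/(-3 + c)
X = 15 (X = 5*(3 + 0*√(-3)) = 5*(3 + 0*(I*√3)) = 5*(3 + 0) = 5*3 = 15)
(X*O(7, -6))*(-26) = (15*((28 - 9*7)/(-3 + 7)))*(-26) = (15*((28 - 63)/4))*(-26) = (15*((¼)*(-35)))*(-26) = (15*(-35/4))*(-26) = -525/4*(-26) = 6825/2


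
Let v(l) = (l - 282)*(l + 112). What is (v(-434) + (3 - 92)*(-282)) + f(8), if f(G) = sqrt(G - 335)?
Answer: 255650 + I*sqrt(327) ≈ 2.5565e+5 + 18.083*I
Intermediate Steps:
f(G) = sqrt(-335 + G)
v(l) = (-282 + l)*(112 + l)
(v(-434) + (3 - 92)*(-282)) + f(8) = ((-31584 + (-434)**2 - 170*(-434)) + (3 - 92)*(-282)) + sqrt(-335 + 8) = ((-31584 + 188356 + 73780) - 89*(-282)) + sqrt(-327) = (230552 + 25098) + I*sqrt(327) = 255650 + I*sqrt(327)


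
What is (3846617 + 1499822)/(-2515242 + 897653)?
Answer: -5346439/1617589 ≈ -3.3052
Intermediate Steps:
(3846617 + 1499822)/(-2515242 + 897653) = 5346439/(-1617589) = 5346439*(-1/1617589) = -5346439/1617589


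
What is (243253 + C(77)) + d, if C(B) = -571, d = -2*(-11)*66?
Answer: 244134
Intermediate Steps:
d = 1452 (d = 22*66 = 1452)
(243253 + C(77)) + d = (243253 - 571) + 1452 = 242682 + 1452 = 244134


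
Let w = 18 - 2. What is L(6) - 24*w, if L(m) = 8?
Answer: -376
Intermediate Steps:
w = 16
L(6) - 24*w = 8 - 24*16 = 8 - 384 = -376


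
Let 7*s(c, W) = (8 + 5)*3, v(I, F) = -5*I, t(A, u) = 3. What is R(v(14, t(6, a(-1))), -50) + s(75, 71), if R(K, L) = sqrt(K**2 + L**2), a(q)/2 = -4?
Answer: 39/7 + 10*sqrt(74) ≈ 91.595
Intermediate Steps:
a(q) = -8 (a(q) = 2*(-4) = -8)
s(c, W) = 39/7 (s(c, W) = ((8 + 5)*3)/7 = (13*3)/7 = (1/7)*39 = 39/7)
R(v(14, t(6, a(-1))), -50) + s(75, 71) = sqrt((-5*14)**2 + (-50)**2) + 39/7 = sqrt((-70)**2 + 2500) + 39/7 = sqrt(4900 + 2500) + 39/7 = sqrt(7400) + 39/7 = 10*sqrt(74) + 39/7 = 39/7 + 10*sqrt(74)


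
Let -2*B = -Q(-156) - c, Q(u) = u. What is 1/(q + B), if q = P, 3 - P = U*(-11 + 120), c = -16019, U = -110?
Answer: 2/7811 ≈ 0.00025605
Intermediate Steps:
P = 11993 (P = 3 - (-110)*(-11 + 120) = 3 - (-110)*109 = 3 - 1*(-11990) = 3 + 11990 = 11993)
q = 11993
B = -16175/2 (B = -(-1*(-156) - 1*(-16019))/2 = -(156 + 16019)/2 = -1/2*16175 = -16175/2 ≈ -8087.5)
1/(q + B) = 1/(11993 - 16175/2) = 1/(7811/2) = 2/7811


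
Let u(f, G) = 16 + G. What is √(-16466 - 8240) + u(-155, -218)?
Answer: -202 + I*√24706 ≈ -202.0 + 157.18*I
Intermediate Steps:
√(-16466 - 8240) + u(-155, -218) = √(-16466 - 8240) + (16 - 218) = √(-24706) - 202 = I*√24706 - 202 = -202 + I*√24706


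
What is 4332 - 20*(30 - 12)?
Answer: 3972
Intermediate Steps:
4332 - 20*(30 - 12) = 4332 - 20*18 = 4332 - 360 = 3972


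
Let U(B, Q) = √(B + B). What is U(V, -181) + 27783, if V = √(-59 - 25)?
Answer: 27783 + 2*21^(¼)*√I ≈ 27786.0 + 3.0274*I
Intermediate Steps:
V = 2*I*√21 (V = √(-84) = 2*I*√21 ≈ 9.1651*I)
U(B, Q) = √2*√B (U(B, Q) = √(2*B) = √2*√B)
U(V, -181) + 27783 = √2*√(2*I*√21) + 27783 = √2*(√2*21^(¼)*√I) + 27783 = 2*21^(¼)*√I + 27783 = 27783 + 2*21^(¼)*√I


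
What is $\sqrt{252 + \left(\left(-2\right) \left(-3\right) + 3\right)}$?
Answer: $3 \sqrt{29} \approx 16.155$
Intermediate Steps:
$\sqrt{252 + \left(\left(-2\right) \left(-3\right) + 3\right)} = \sqrt{252 + \left(6 + 3\right)} = \sqrt{252 + 9} = \sqrt{261} = 3 \sqrt{29}$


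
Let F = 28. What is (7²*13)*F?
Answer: 17836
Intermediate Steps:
(7²*13)*F = (7²*13)*28 = (49*13)*28 = 637*28 = 17836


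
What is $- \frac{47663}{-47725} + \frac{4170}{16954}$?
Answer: $\frac{503545876}{404564825} \approx 1.2447$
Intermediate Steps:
$- \frac{47663}{-47725} + \frac{4170}{16954} = \left(-47663\right) \left(- \frac{1}{47725}\right) + 4170 \cdot \frac{1}{16954} = \frac{47663}{47725} + \frac{2085}{8477} = \frac{503545876}{404564825}$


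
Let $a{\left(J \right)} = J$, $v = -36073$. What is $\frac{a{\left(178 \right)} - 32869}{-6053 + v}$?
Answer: $\frac{641}{826} \approx 0.77603$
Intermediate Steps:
$\frac{a{\left(178 \right)} - 32869}{-6053 + v} = \frac{178 - 32869}{-6053 - 36073} = - \frac{32691}{-42126} = \left(-32691\right) \left(- \frac{1}{42126}\right) = \frac{641}{826}$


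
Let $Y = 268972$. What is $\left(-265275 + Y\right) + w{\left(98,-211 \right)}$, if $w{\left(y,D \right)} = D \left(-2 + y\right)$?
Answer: $-16559$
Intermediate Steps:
$\left(-265275 + Y\right) + w{\left(98,-211 \right)} = \left(-265275 + 268972\right) - 211 \left(-2 + 98\right) = 3697 - 20256 = -16559$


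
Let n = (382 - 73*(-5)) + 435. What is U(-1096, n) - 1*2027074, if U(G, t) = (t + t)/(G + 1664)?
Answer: -287843917/142 ≈ -2.0271e+6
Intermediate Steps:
n = 1182 (n = (382 + 365) + 435 = 747 + 435 = 1182)
U(G, t) = 2*t/(1664 + G) (U(G, t) = (2*t)/(1664 + G) = 2*t/(1664 + G))
U(-1096, n) - 1*2027074 = 2*1182/(1664 - 1096) - 1*2027074 = 2*1182/568 - 2027074 = 2*1182*(1/568) - 2027074 = 591/142 - 2027074 = -287843917/142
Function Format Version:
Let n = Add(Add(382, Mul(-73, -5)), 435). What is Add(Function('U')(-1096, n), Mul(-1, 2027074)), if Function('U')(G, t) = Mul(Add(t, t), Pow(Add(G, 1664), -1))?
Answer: Rational(-287843917, 142) ≈ -2.0271e+6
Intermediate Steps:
n = 1182 (n = Add(Add(382, 365), 435) = Add(747, 435) = 1182)
Function('U')(G, t) = Mul(2, t, Pow(Add(1664, G), -1)) (Function('U')(G, t) = Mul(Mul(2, t), Pow(Add(1664, G), -1)) = Mul(2, t, Pow(Add(1664, G), -1)))
Add(Function('U')(-1096, n), Mul(-1, 2027074)) = Add(Mul(2, 1182, Pow(Add(1664, -1096), -1)), Mul(-1, 2027074)) = Add(Mul(2, 1182, Pow(568, -1)), -2027074) = Add(Mul(2, 1182, Rational(1, 568)), -2027074) = Add(Rational(591, 142), -2027074) = Rational(-287843917, 142)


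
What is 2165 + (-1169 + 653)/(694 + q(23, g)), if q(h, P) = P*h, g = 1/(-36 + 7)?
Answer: 14502677/6701 ≈ 2164.3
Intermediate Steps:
g = -1/29 (g = 1/(-29) = -1/29 ≈ -0.034483)
2165 + (-1169 + 653)/(694 + q(23, g)) = 2165 + (-1169 + 653)/(694 - 1/29*23) = 2165 - 516/(694 - 23/29) = 2165 - 516/20103/29 = 2165 - 516*29/20103 = 2165 - 4988/6701 = 14502677/6701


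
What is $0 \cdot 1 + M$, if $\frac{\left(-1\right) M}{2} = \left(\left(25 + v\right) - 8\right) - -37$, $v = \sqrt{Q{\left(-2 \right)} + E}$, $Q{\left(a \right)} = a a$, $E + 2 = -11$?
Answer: $-108 - 6 i \approx -108.0 - 6.0 i$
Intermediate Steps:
$E = -13$ ($E = -2 - 11 = -13$)
$Q{\left(a \right)} = a^{2}$
$v = 3 i$ ($v = \sqrt{\left(-2\right)^{2} - 13} = \sqrt{4 - 13} = \sqrt{-9} = 3 i \approx 3.0 i$)
$M = -108 - 6 i$ ($M = - 2 \left(\left(\left(25 + 3 i\right) - 8\right) - -37\right) = - 2 \left(\left(17 + 3 i\right) + 37\right) = - 2 \left(54 + 3 i\right) = -108 - 6 i \approx -108.0 - 6.0 i$)
$0 \cdot 1 + M = 0 \cdot 1 - \left(108 + 6 i\right) = 0 - \left(108 + 6 i\right) = -108 - 6 i$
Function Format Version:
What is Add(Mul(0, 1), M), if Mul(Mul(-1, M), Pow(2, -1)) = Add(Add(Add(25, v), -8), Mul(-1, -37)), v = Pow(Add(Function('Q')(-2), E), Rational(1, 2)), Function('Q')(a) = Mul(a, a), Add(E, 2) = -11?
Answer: Add(-108, Mul(-6, I)) ≈ Add(-108.00, Mul(-6.0000, I))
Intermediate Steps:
E = -13 (E = Add(-2, -11) = -13)
Function('Q')(a) = Pow(a, 2)
v = Mul(3, I) (v = Pow(Add(Pow(-2, 2), -13), Rational(1, 2)) = Pow(Add(4, -13), Rational(1, 2)) = Pow(-9, Rational(1, 2)) = Mul(3, I) ≈ Mul(3.0000, I))
M = Add(-108, Mul(-6, I)) (M = Mul(-2, Add(Add(Add(25, Mul(3, I)), -8), Mul(-1, -37))) = Mul(-2, Add(Add(17, Mul(3, I)), 37)) = Mul(-2, Add(54, Mul(3, I))) = Add(-108, Mul(-6, I)) ≈ Add(-108.00, Mul(-6.0000, I)))
Add(Mul(0, 1), M) = Add(Mul(0, 1), Add(-108, Mul(-6, I))) = Add(0, Add(-108, Mul(-6, I))) = Add(-108, Mul(-6, I))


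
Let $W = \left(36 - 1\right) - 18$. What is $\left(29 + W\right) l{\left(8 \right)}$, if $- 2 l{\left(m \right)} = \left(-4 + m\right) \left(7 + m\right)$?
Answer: $-1380$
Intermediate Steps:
$W = 17$ ($W = 35 - 18 = 17$)
$l{\left(m \right)} = - \frac{\left(-4 + m\right) \left(7 + m\right)}{2}$
$\left(29 + W\right) l{\left(8 \right)} = \left(29 + 17\right) \left(14 - 12 - \frac{8^{2}}{2}\right) = 46 \left(14 - 12 - 32\right) = 46 \left(-30\right) = -1380$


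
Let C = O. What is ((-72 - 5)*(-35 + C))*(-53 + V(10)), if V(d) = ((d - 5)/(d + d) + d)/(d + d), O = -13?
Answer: -969969/5 ≈ -1.9399e+5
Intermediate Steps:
C = -13
V(d) = (d + (-5 + d)/(2*d))/(2*d) (V(d) = ((-5 + d)/((2*d)) + d)/((2*d)) = ((-5 + d)*(1/(2*d)) + d)*(1/(2*d)) = ((-5 + d)/(2*d) + d)*(1/(2*d)) = (d + (-5 + d)/(2*d))*(1/(2*d)) = (d + (-5 + d)/(2*d))/(2*d))
((-72 - 5)*(-35 + C))*(-53 + V(10)) = ((-72 - 5)*(-35 - 13))*(-53 + (1/4)*(-5 + 10 + 2*10**2)/10**2) = (-77*(-48))*(-53 + (1/4)*(1/100)*(-5 + 10 + 2*100)) = 3696*(-53 + (1/4)*(1/100)*(-5 + 10 + 200)) = 3696*(-53 + (1/4)*(1/100)*205) = 3696*(-53 + 41/80) = 3696*(-4199/80) = -969969/5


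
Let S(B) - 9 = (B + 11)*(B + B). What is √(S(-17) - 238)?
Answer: 5*I ≈ 5.0*I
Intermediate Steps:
S(B) = 9 + 2*B*(11 + B) (S(B) = 9 + (B + 11)*(B + B) = 9 + (11 + B)*(2*B) = 9 + 2*B*(11 + B))
√(S(-17) - 238) = √((9 + 2*(-17)² + 22*(-17)) - 238) = √((9 + 2*289 - 374) - 238) = √((9 + 578 - 374) - 238) = √(213 - 238) = √(-25) = 5*I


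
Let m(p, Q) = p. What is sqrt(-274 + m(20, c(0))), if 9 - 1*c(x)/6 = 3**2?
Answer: I*sqrt(254) ≈ 15.937*I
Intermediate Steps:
c(x) = 0 (c(x) = 54 - 6*3**2 = 54 - 6*9 = 54 - 54 = 0)
sqrt(-274 + m(20, c(0))) = sqrt(-274 + 20) = sqrt(-254) = I*sqrt(254)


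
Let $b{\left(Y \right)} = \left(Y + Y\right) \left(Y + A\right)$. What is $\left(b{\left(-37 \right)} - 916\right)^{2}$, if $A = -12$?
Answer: $7344100$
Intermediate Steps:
$b{\left(Y \right)} = 2 Y \left(-12 + Y\right)$ ($b{\left(Y \right)} = \left(Y + Y\right) \left(Y - 12\right) = 2 Y \left(-12 + Y\right)$)
$\left(b{\left(-37 \right)} - 916\right)^{2} = \left(2 \left(-37\right) \left(-12 - 37\right) - 916\right)^{2} = \left(2 \left(-37\right) \left(-49\right) - 916\right)^{2} = \left(3626 - 916\right)^{2} = 2710^{2} = 7344100$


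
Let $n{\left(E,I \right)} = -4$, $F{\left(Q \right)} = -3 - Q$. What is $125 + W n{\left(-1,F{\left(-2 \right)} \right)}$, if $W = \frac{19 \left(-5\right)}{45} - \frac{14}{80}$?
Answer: $\frac{12073}{90} \approx 134.14$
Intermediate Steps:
$W = - \frac{823}{360}$ ($W = \left(-95\right) \frac{1}{45} - \frac{7}{40} = - \frac{19}{9} - \frac{7}{40} = - \frac{823}{360} \approx -2.2861$)
$125 + W n{\left(-1,F{\left(-2 \right)} \right)} = 125 - - \frac{823}{90} = 125 + \frac{823}{90} = \frac{12073}{90}$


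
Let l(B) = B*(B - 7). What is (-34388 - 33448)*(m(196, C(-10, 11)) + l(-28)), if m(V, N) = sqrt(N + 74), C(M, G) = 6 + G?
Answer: -66479280 - 67836*sqrt(91) ≈ -6.7126e+7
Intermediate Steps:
m(V, N) = sqrt(74 + N)
l(B) = B*(-7 + B)
(-34388 - 33448)*(m(196, C(-10, 11)) + l(-28)) = (-34388 - 33448)*(sqrt(74 + (6 + 11)) - 28*(-7 - 28)) = -67836*(sqrt(74 + 17) - 28*(-35)) = -67836*(sqrt(91) + 980) = -67836*(980 + sqrt(91)) = -66479280 - 67836*sqrt(91)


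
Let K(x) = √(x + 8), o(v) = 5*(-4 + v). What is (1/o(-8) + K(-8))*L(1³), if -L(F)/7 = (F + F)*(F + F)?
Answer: 7/15 ≈ 0.46667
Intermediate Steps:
o(v) = -20 + 5*v
K(x) = √(8 + x)
L(F) = -28*F² (L(F) = -7*(F + F)*(F + F) = -7*2*F*2*F = -28*F²)
(1/o(-8) + K(-8))*L(1³) = (1/(-20 + 5*(-8)) + √(8 - 8))*(-28*(1³)²) = (1/(-20 - 40) + √0)*(-28*1²) = (1/(-60) + 0)*(-28*1) = (-1/60 + 0)*(-28) = -1/60*(-28) = 7/15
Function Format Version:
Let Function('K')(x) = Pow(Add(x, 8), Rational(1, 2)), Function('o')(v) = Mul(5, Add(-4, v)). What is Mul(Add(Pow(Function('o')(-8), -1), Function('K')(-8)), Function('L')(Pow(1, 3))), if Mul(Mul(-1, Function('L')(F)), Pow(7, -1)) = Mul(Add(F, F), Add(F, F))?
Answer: Rational(7, 15) ≈ 0.46667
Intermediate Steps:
Function('o')(v) = Add(-20, Mul(5, v))
Function('K')(x) = Pow(Add(8, x), Rational(1, 2))
Function('L')(F) = Mul(-28, Pow(F, 2)) (Function('L')(F) = Mul(-7, Mul(Add(F, F), Add(F, F))) = Mul(-7, Mul(Mul(2, F), Mul(2, F))) = Mul(-7, Mul(4, Pow(F, 2))) = Mul(-28, Pow(F, 2)))
Mul(Add(Pow(Function('o')(-8), -1), Function('K')(-8)), Function('L')(Pow(1, 3))) = Mul(Add(Pow(Add(-20, Mul(5, -8)), -1), Pow(Add(8, -8), Rational(1, 2))), Mul(-28, Pow(Pow(1, 3), 2))) = Mul(Add(Pow(Add(-20, -40), -1), Pow(0, Rational(1, 2))), Mul(-28, Pow(1, 2))) = Mul(Add(Pow(-60, -1), 0), Mul(-28, 1)) = Mul(Add(Rational(-1, 60), 0), -28) = Mul(Rational(-1, 60), -28) = Rational(7, 15)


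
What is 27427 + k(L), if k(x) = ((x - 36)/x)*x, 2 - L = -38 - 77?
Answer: 27508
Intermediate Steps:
L = 117 (L = 2 - (-38 - 77) = 2 - 1*(-115) = 2 + 115 = 117)
k(x) = -36 + x (k(x) = ((-36 + x)/x)*x = -36 + x)
27427 + k(L) = 27427 + (-36 + 117) = 27427 + 81 = 27508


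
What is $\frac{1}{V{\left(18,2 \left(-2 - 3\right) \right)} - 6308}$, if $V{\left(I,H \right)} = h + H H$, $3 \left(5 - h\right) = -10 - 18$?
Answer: $- \frac{3}{18581} \approx -0.00016146$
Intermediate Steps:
$h = \frac{43}{3}$ ($h = 5 - \frac{-10 - 18}{3} = 5 - - \frac{28}{3} = 5 + \frac{28}{3} = \frac{43}{3} \approx 14.333$)
$V{\left(I,H \right)} = \frac{43}{3} + H^{2}$ ($V{\left(I,H \right)} = \frac{43}{3} + H H = \frac{43}{3} + H^{2}$)
$\frac{1}{V{\left(18,2 \left(-2 - 3\right) \right)} - 6308} = \frac{1}{\left(\frac{43}{3} + \left(2 \left(-2 - 3\right)\right)^{2}\right) - 6308} = \frac{1}{\left(\frac{43}{3} + \left(2 \left(-5\right)\right)^{2}\right) - 6308} = \frac{1}{\left(\frac{43}{3} + \left(-10\right)^{2}\right) - 6308} = \frac{1}{\left(\frac{43}{3} + 100\right) - 6308} = \frac{1}{\frac{343}{3} - 6308} = \frac{1}{- \frac{18581}{3}} = - \frac{3}{18581}$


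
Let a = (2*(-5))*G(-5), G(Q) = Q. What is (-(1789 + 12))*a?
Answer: -90050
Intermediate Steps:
a = 50 (a = (2*(-5))*(-5) = -10*(-5) = 50)
(-(1789 + 12))*a = -(1789 + 12)*50 = -1*1801*50 = -1801*50 = -90050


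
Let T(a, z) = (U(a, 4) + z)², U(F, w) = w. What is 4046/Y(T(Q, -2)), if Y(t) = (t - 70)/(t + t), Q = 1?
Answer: -16184/33 ≈ -490.42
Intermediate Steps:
T(a, z) = (4 + z)²
Y(t) = (-70 + t)/(2*t) (Y(t) = (-70 + t)/((2*t)) = (-70 + t)*(1/(2*t)) = (-70 + t)/(2*t))
4046/Y(T(Q, -2)) = 4046/(((-70 + (4 - 2)²)/(2*((4 - 2)²)))) = 4046/(((-70 + 2²)/(2*(2²)))) = 4046/(((½)*(-70 + 4)/4)) = 4046/(((½)*(¼)*(-66))) = 4046/(-33/4) = 4046*(-4/33) = -16184/33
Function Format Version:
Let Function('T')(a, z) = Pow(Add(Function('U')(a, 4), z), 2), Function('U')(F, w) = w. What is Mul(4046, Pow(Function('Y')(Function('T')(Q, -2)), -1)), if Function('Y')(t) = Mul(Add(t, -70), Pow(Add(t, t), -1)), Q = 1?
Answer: Rational(-16184, 33) ≈ -490.42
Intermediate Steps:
Function('T')(a, z) = Pow(Add(4, z), 2)
Function('Y')(t) = Mul(Rational(1, 2), Pow(t, -1), Add(-70, t)) (Function('Y')(t) = Mul(Add(-70, t), Pow(Mul(2, t), -1)) = Mul(Add(-70, t), Mul(Rational(1, 2), Pow(t, -1))) = Mul(Rational(1, 2), Pow(t, -1), Add(-70, t)))
Mul(4046, Pow(Function('Y')(Function('T')(Q, -2)), -1)) = Mul(4046, Pow(Mul(Rational(1, 2), Pow(Pow(Add(4, -2), 2), -1), Add(-70, Pow(Add(4, -2), 2))), -1)) = Mul(4046, Pow(Mul(Rational(1, 2), Pow(Pow(2, 2), -1), Add(-70, Pow(2, 2))), -1)) = Mul(4046, Pow(Mul(Rational(1, 2), Pow(4, -1), Add(-70, 4)), -1)) = Mul(4046, Pow(Mul(Rational(1, 2), Rational(1, 4), -66), -1)) = Mul(4046, Pow(Rational(-33, 4), -1)) = Mul(4046, Rational(-4, 33)) = Rational(-16184, 33)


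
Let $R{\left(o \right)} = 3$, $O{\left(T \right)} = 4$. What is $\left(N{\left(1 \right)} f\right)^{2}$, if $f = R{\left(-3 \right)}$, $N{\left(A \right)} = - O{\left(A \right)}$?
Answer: $144$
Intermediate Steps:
$N{\left(A \right)} = -4$ ($N{\left(A \right)} = \left(-1\right) 4 = -4$)
$f = 3$
$\left(N{\left(1 \right)} f\right)^{2} = \left(\left(-4\right) 3\right)^{2} = \left(-12\right)^{2} = 144$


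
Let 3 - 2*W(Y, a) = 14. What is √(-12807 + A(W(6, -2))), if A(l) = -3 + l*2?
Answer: I*√12821 ≈ 113.23*I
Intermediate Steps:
W(Y, a) = -11/2 (W(Y, a) = 3/2 - ½*14 = 3/2 - 7 = -11/2)
A(l) = -3 + 2*l
√(-12807 + A(W(6, -2))) = √(-12807 + (-3 + 2*(-11/2))) = √(-12807 + (-3 - 11)) = √(-12807 - 14) = √(-12821) = I*√12821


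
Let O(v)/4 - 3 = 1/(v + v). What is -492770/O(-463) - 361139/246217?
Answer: -28088516160338/683744609 ≈ -41080.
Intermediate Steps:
O(v) = 12 + 2/v (O(v) = 12 + 4/(v + v) = 12 + 4/((2*v)) = 12 + 4*(1/(2*v)) = 12 + 2/v)
-492770/O(-463) - 361139/246217 = -492770/(12 + 2/(-463)) - 361139/246217 = -492770/(12 + 2*(-1/463)) - 361139*1/246217 = -492770/(12 - 2/463) - 361139/246217 = -492770/5554/463 - 361139/246217 = -492770*463/5554 - 361139/246217 = -114076255/2777 - 361139/246217 = -28088516160338/683744609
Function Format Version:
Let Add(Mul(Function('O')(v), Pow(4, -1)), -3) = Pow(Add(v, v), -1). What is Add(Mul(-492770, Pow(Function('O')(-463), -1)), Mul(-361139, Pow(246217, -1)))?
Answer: Rational(-28088516160338, 683744609) ≈ -41080.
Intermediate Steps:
Function('O')(v) = Add(12, Mul(2, Pow(v, -1))) (Function('O')(v) = Add(12, Mul(4, Pow(Add(v, v), -1))) = Add(12, Mul(4, Pow(Mul(2, v), -1))) = Add(12, Mul(4, Mul(Rational(1, 2), Pow(v, -1)))) = Add(12, Mul(2, Pow(v, -1))))
Add(Mul(-492770, Pow(Function('O')(-463), -1)), Mul(-361139, Pow(246217, -1))) = Add(Mul(-492770, Pow(Add(12, Mul(2, Pow(-463, -1))), -1)), Mul(-361139, Pow(246217, -1))) = Add(Mul(-492770, Pow(Add(12, Mul(2, Rational(-1, 463))), -1)), Mul(-361139, Rational(1, 246217))) = Add(Mul(-492770, Pow(Add(12, Rational(-2, 463)), -1)), Rational(-361139, 246217)) = Add(Mul(-492770, Pow(Rational(5554, 463), -1)), Rational(-361139, 246217)) = Add(Mul(-492770, Rational(463, 5554)), Rational(-361139, 246217)) = Add(Rational(-114076255, 2777), Rational(-361139, 246217)) = Rational(-28088516160338, 683744609)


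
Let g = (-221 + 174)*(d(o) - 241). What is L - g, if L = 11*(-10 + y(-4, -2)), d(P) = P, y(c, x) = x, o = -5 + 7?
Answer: -11365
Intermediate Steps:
o = 2
g = 11233 (g = (-221 + 174)*(2 - 241) = -47*(-239) = 11233)
L = -132 (L = 11*(-10 - 2) = 11*(-12) = -132)
L - g = -132 - 1*11233 = -132 - 11233 = -11365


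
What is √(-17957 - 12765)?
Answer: I*√30722 ≈ 175.28*I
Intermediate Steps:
√(-17957 - 12765) = √(-30722) = I*√30722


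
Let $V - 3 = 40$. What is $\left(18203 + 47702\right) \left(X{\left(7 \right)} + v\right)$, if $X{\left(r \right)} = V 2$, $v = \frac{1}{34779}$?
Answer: $\frac{197121525475}{34779} \approx 5.6678 \cdot 10^{6}$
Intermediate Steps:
$V = 43$ ($V = 3 + 40 = 43$)
$v = \frac{1}{34779} \approx 2.8753 \cdot 10^{-5}$
$X{\left(r \right)} = 86$ ($X{\left(r \right)} = 43 \cdot 2 = 86$)
$\left(18203 + 47702\right) \left(X{\left(7 \right)} + v\right) = \left(18203 + 47702\right) \left(86 + \frac{1}{34779}\right) = 65905 \cdot \frac{2990995}{34779} = \frac{197121525475}{34779}$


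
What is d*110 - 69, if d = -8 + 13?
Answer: 481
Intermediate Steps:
d = 5
d*110 - 69 = 5*110 - 69 = 550 - 69 = 481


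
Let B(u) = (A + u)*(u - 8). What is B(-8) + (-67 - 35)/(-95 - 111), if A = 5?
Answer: 4995/103 ≈ 48.495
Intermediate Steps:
B(u) = (-8 + u)*(5 + u) (B(u) = (5 + u)*(u - 8) = (5 + u)*(-8 + u) = (-8 + u)*(5 + u))
B(-8) + (-67 - 35)/(-95 - 111) = (-40 + (-8)² - 3*(-8)) + (-67 - 35)/(-95 - 111) = (-40 + 64 + 24) - 102/(-206) = 48 - 102*(-1/206) = 48 + 51/103 = 4995/103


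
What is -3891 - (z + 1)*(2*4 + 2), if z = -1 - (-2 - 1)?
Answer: -3921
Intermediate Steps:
z = 2 (z = -1 - 1*(-3) = -1 + 3 = 2)
-3891 - (z + 1)*(2*4 + 2) = -3891 - (2 + 1)*(2*4 + 2) = -3891 - 3*(8 + 2) = -3891 - 3*10 = -3891 - 1*30 = -3891 - 30 = -3921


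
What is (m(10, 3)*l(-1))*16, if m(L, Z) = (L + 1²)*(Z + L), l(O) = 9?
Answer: 20592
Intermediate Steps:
m(L, Z) = (1 + L)*(L + Z) (m(L, Z) = (L + 1)*(L + Z) = (1 + L)*(L + Z))
(m(10, 3)*l(-1))*16 = ((10 + 3 + 10² + 10*3)*9)*16 = ((10 + 3 + 100 + 30)*9)*16 = (143*9)*16 = 1287*16 = 20592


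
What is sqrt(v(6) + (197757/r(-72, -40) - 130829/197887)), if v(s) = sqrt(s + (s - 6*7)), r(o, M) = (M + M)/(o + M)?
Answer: sqrt(271040008068351580 + 978981619225*I*sqrt(30))/989435 ≈ 526.17 + 0.0052048*I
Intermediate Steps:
r(o, M) = 2*M/(M + o) (r(o, M) = (2*M)/(M + o) = 2*M/(M + o))
v(s) = sqrt(-42 + 2*s) (v(s) = sqrt(s + (s - 42)) = sqrt(s + (-42 + s)) = sqrt(-42 + 2*s))
sqrt(v(6) + (197757/r(-72, -40) - 130829/197887)) = sqrt(sqrt(-42 + 2*6) + (197757/((2*(-40)/(-40 - 72))) - 130829/197887)) = sqrt(sqrt(-42 + 12) + (197757/((2*(-40)/(-112))) - 130829*1/197887)) = sqrt(sqrt(-30) + (197757/((2*(-40)*(-1/112))) - 130829/197887)) = sqrt(I*sqrt(30) + (197757/(5/7) - 130829/197887)) = sqrt(I*sqrt(30) + (197757*(7/5) - 130829/197887)) = sqrt(I*sqrt(30) + (1384299/5 - 130829/197887)) = sqrt(I*sqrt(30) + 273934122068/989435) = sqrt(273934122068/989435 + I*sqrt(30))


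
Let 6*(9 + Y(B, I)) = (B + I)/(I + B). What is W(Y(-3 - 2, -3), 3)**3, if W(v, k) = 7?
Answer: 343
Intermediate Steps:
Y(B, I) = -53/6 (Y(B, I) = -9 + ((B + I)/(I + B))/6 = -9 + ((B + I)/(B + I))/6 = -9 + (1/6)*1 = -9 + 1/6 = -53/6)
W(Y(-3 - 2, -3), 3)**3 = 7**3 = 343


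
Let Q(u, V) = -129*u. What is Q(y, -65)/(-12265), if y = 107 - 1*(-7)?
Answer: 14706/12265 ≈ 1.1990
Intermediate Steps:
y = 114 (y = 107 + 7 = 114)
Q(y, -65)/(-12265) = -129*114/(-12265) = -14706*(-1/12265) = 14706/12265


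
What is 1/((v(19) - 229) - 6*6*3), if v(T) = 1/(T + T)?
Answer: -38/12805 ≈ -0.0029676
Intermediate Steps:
v(T) = 1/(2*T)
1/((v(19) - 229) - 6*6*3) = 1/(((½)/19 - 229) - 6*6*3) = 1/(((½)*(1/19) - 229) - 36*3) = 1/((1/38 - 229) - 108) = 1/(-8701/38 - 108) = 1/(-12805/38) = -38/12805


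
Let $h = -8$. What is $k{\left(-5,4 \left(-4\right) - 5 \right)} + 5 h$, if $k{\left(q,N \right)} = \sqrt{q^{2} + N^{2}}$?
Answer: $-40 + \sqrt{466} \approx -18.413$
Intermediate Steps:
$k{\left(q,N \right)} = \sqrt{N^{2} + q^{2}}$
$k{\left(-5,4 \left(-4\right) - 5 \right)} + 5 h = \sqrt{\left(4 \left(-4\right) - 5\right)^{2} + \left(-5\right)^{2}} + 5 \left(-8\right) = \sqrt{\left(-16 - 5\right)^{2} + 25} - 40 = \sqrt{\left(-21\right)^{2} + 25} - 40 = \sqrt{441 + 25} - 40 = \sqrt{466} - 40 = -40 + \sqrt{466}$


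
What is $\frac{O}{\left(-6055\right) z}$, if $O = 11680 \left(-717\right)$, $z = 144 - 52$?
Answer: $\frac{418728}{27853} \approx 15.033$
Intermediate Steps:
$z = 92$ ($z = 144 - 52 = 92$)
$O = -8374560$
$\frac{O}{\left(-6055\right) z} = - \frac{8374560}{\left(-6055\right) 92} = - \frac{8374560}{-557060} = \left(-8374560\right) \left(- \frac{1}{557060}\right) = \frac{418728}{27853}$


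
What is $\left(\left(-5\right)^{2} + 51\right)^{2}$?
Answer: $5776$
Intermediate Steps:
$\left(\left(-5\right)^{2} + 51\right)^{2} = \left(25 + 51\right)^{2} = 76^{2} = 5776$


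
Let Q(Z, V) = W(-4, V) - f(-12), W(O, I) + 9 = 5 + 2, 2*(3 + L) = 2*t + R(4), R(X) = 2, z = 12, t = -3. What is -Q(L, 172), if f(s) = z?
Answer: 14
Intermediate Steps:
f(s) = 12
L = -5 (L = -3 + (2*(-3) + 2)/2 = -3 + (-6 + 2)/2 = -3 + (1/2)*(-4) = -3 - 2 = -5)
W(O, I) = -2 (W(O, I) = -9 + (5 + 2) = -9 + 7 = -2)
Q(Z, V) = -14 (Q(Z, V) = -2 - 1*12 = -2 - 12 = -14)
-Q(L, 172) = -1*(-14) = 14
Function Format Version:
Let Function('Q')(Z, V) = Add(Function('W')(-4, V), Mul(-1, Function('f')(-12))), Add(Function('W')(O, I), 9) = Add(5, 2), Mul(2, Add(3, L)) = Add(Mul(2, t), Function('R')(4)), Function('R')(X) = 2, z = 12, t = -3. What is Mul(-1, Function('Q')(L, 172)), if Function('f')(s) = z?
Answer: 14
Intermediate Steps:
Function('f')(s) = 12
L = -5 (L = Add(-3, Mul(Rational(1, 2), Add(Mul(2, -3), 2))) = Add(-3, Mul(Rational(1, 2), Add(-6, 2))) = Add(-3, Mul(Rational(1, 2), -4)) = Add(-3, -2) = -5)
Function('W')(O, I) = -2 (Function('W')(O, I) = Add(-9, Add(5, 2)) = Add(-9, 7) = -2)
Function('Q')(Z, V) = -14 (Function('Q')(Z, V) = Add(-2, Mul(-1, 12)) = Add(-2, -12) = -14)
Mul(-1, Function('Q')(L, 172)) = Mul(-1, -14) = 14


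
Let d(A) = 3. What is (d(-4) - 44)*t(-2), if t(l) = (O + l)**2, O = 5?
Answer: -369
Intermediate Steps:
t(l) = (5 + l)**2
(d(-4) - 44)*t(-2) = (3 - 44)*(5 - 2)**2 = -41*3**2 = -41*9 = -369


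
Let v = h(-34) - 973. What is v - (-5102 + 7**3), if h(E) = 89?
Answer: 3875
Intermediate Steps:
v = -884 (v = 89 - 973 = -884)
v - (-5102 + 7**3) = -884 - (-5102 + 7**3) = -884 - (-5102 + 343) = -884 - 1*(-4759) = -884 + 4759 = 3875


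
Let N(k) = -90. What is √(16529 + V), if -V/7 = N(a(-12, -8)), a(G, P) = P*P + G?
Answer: √17159 ≈ 130.99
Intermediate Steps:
a(G, P) = G + P² (a(G, P) = P² + G = G + P²)
V = 630 (V = -7*(-90) = 630)
√(16529 + V) = √(16529 + 630) = √17159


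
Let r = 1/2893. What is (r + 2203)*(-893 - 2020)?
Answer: -18565364640/2893 ≈ -6.4173e+6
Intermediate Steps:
r = 1/2893 ≈ 0.00034566
(r + 2203)*(-893 - 2020) = (1/2893 + 2203)*(-893 - 2020) = (6373280/2893)*(-2913) = -18565364640/2893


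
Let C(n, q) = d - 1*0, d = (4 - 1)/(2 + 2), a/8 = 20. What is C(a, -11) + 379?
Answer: 1519/4 ≈ 379.75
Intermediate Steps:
a = 160 (a = 8*20 = 160)
d = ¾ (d = 3/4 = 3*(¼) = ¾ ≈ 0.75000)
C(n, q) = ¾ (C(n, q) = ¾ - 1*0 = ¾ + 0 = ¾)
C(a, -11) + 379 = ¾ + 379 = 1519/4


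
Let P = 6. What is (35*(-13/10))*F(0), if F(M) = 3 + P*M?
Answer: -273/2 ≈ -136.50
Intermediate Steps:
F(M) = 3 + 6*M
(35*(-13/10))*F(0) = (35*(-13/10))*(3 + 6*0) = (35*(-13*1/10))*(3 + 0) = (35*(-13/10))*3 = -91/2*3 = -273/2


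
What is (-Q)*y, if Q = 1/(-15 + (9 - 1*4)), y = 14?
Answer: 7/5 ≈ 1.4000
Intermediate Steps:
Q = -1/10 (Q = 1/(-15 + (9 - 4)) = 1/(-15 + 5) = 1/(-10) = -1/10 ≈ -0.10000)
(-Q)*y = -1*(-1/10)*14 = (1/10)*14 = 7/5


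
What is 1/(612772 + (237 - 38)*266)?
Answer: 1/665706 ≈ 1.5022e-6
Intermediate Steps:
1/(612772 + (237 - 38)*266) = 1/(612772 + 199*266) = 1/(612772 + 52934) = 1/665706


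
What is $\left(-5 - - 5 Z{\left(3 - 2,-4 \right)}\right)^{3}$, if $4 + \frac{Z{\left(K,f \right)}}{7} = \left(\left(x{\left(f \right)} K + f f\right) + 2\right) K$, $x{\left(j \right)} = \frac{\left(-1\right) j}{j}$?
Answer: $91125000$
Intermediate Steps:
$x{\left(j \right)} = -1$
$Z{\left(K,f \right)} = -28 + 7 K \left(2 + f^{2} - K\right)$ ($Z{\left(K,f \right)} = -28 + 7 \left(\left(- K + f f\right) + 2\right) K = -28 + 7 \left(\left(- K + f^{2}\right) + 2\right) K = -28 + 7 \left(\left(f^{2} - K\right) + 2\right) K = -28 + 7 \left(2 + f^{2} - K\right) K = -28 + 7 K \left(2 + f^{2} - K\right)$)
$\left(-5 - - 5 Z{\left(3 - 2,-4 \right)}\right)^{3} = \left(-5 - - 5 \left(-28 - 7 \left(3 - 2\right)^{2} + 14 \left(3 - 2\right) + 7 \left(3 - 2\right) \left(-4\right)^{2}\right)\right)^{3} = \left(-5 - - 5 \left(-28 - 7 \left(3 - 2\right)^{2} + 14 \left(3 - 2\right) + 7 \left(3 - 2\right) 16\right)\right)^{3} = \left(-5 - - 5 \left(-28 - 7 \cdot 1^{2} + 14 \cdot 1 + 7 \cdot 1 \cdot 16\right)\right)^{3} = \left(-5 - - 5 \left(-28 - 7 + 14 + 112\right)\right)^{3} = \left(-5 - \left(-5\right) 91\right)^{3} = \left(-5 - -455\right)^{3} = \left(-5 + 455\right)^{3} = 450^{3} = 91125000$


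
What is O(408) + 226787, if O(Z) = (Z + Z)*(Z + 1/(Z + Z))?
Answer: 559716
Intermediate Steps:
O(Z) = 2*Z*(Z + 1/(2*Z)) (O(Z) = (2*Z)*(Z + 1/(2*Z)) = 2*Z*(Z + 1/(2*Z)))
O(408) + 226787 = (1 + 2*408²) + 226787 = (1 + 2*166464) + 226787 = (1 + 332928) + 226787 = 332929 + 226787 = 559716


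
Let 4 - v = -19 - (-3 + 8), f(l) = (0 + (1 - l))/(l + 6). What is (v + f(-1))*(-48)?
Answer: -6816/5 ≈ -1363.2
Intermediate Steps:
f(l) = (1 - l)/(6 + l)
v = 28 (v = 4 - (-19 - (-3 + 8)) = 4 - (-19 - 1*5) = 4 - (-19 - 5) = 4 - 1*(-24) = 4 + 24 = 28)
(v + f(-1))*(-48) = (28 + (1 - 1*(-1))/(6 - 1))*(-48) = (28 + (1 + 1)/5)*(-48) = (28 + (⅕)*2)*(-48) = (28 + ⅖)*(-48) = (142/5)*(-48) = -6816/5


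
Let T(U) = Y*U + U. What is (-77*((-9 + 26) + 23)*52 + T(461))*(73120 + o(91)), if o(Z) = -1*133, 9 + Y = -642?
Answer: -33560152470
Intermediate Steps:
Y = -651 (Y = -9 - 642 = -651)
T(U) = -650*U (T(U) = -651*U + U = -650*U)
o(Z) = -133
(-77*((-9 + 26) + 23)*52 + T(461))*(73120 + o(91)) = (-77*((-9 + 26) + 23)*52 - 650*461)*(73120 - 133) = (-77*(17 + 23)*52 - 299650)*72987 = (-77*40*52 - 299650)*72987 = (-3080*52 - 299650)*72987 = (-160160 - 299650)*72987 = -459810*72987 = -33560152470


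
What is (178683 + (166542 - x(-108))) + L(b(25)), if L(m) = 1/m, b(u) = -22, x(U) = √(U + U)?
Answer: 7594949/22 - 6*I*√6 ≈ 3.4523e+5 - 14.697*I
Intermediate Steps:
x(U) = √2*√U (x(U) = √(2*U) = √2*√U)
(178683 + (166542 - x(-108))) + L(b(25)) = (178683 + (166542 - √2*√(-108))) + 1/(-22) = (178683 + (166542 - √2*6*I*√3)) - 1/22 = (178683 + (166542 - 6*I*√6)) - 1/22 = (345225 - 6*I*√6) - 1/22 = 7594949/22 - 6*I*√6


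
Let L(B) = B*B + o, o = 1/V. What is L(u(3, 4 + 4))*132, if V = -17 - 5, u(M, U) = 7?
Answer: 6462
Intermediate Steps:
V = -22
o = -1/22 (o = 1/(-22) = -1/22 ≈ -0.045455)
L(B) = -1/22 + B² (L(B) = B*B - 1/22 = B² - 1/22 = -1/22 + B²)
L(u(3, 4 + 4))*132 = (-1/22 + 7²)*132 = (-1/22 + 49)*132 = (1077/22)*132 = 6462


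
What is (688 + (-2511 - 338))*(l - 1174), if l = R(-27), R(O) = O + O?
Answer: 2653708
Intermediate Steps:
R(O) = 2*O
l = -54 (l = 2*(-27) = -54)
(688 + (-2511 - 338))*(l - 1174) = (688 + (-2511 - 338))*(-54 - 1174) = (688 - 2849)*(-1228) = -2161*(-1228) = 2653708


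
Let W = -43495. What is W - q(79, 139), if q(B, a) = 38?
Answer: -43533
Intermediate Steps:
W - q(79, 139) = -43495 - 1*38 = -43495 - 38 = -43533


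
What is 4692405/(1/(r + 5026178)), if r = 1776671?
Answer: 31921722661845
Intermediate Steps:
4692405/(1/(r + 5026178)) = 4692405/(1/(1776671 + 5026178)) = 4692405/(1/6802849) = 4692405*6802849 = 31921722661845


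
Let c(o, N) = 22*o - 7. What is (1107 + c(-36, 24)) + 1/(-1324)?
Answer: 407791/1324 ≈ 308.00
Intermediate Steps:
c(o, N) = -7 + 22*o
(1107 + c(-36, 24)) + 1/(-1324) = (1107 + (-7 + 22*(-36))) + 1/(-1324) = (1107 + (-7 - 792)) - 1/1324 = (1107 - 799) - 1/1324 = 308 - 1/1324 = 407791/1324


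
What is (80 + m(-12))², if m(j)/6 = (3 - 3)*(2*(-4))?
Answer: 6400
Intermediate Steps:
m(j) = 0 (m(j) = 6*((3 - 3)*(2*(-4))) = 6*(0*(-8)) = 6*0 = 0)
(80 + m(-12))² = (80 + 0)² = 80² = 6400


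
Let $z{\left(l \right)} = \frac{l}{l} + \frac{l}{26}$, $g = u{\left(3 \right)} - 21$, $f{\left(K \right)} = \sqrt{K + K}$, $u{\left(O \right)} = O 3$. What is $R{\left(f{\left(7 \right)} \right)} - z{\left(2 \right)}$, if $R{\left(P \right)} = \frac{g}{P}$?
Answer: $- \frac{14}{13} - \frac{6 \sqrt{14}}{7} \approx -4.2841$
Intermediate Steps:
$u{\left(O \right)} = 3 O$
$f{\left(K \right)} = \sqrt{2} \sqrt{K}$ ($f{\left(K \right)} = \sqrt{2 K} = \sqrt{2} \sqrt{K}$)
$g = -12$ ($g = 3 \cdot 3 - 21 = 9 - 21 = -12$)
$R{\left(P \right)} = - \frac{12}{P}$
$z{\left(l \right)} = 1 + \frac{l}{26}$ ($z{\left(l \right)} = 1 + l \frac{1}{26} = 1 + \frac{l}{26}$)
$R{\left(f{\left(7 \right)} \right)} - z{\left(2 \right)} = - \frac{12}{\sqrt{2} \sqrt{7}} - \left(1 + \frac{1}{26} \cdot 2\right) = - \frac{12}{\sqrt{14}} - \left(1 + \frac{1}{13}\right) = - 12 \frac{\sqrt{14}}{14} - \frac{14}{13} = - \frac{6 \sqrt{14}}{7} - \frac{14}{13} = - \frac{14}{13} - \frac{6 \sqrt{14}}{7}$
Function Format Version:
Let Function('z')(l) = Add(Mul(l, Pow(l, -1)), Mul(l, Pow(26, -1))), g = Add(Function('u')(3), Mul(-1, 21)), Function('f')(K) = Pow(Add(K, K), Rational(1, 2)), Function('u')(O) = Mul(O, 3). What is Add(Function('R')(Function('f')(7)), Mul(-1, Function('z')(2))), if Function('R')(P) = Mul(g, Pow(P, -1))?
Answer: Add(Rational(-14, 13), Mul(Rational(-6, 7), Pow(14, Rational(1, 2)))) ≈ -4.2841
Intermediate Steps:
Function('u')(O) = Mul(3, O)
Function('f')(K) = Mul(Pow(2, Rational(1, 2)), Pow(K, Rational(1, 2))) (Function('f')(K) = Pow(Mul(2, K), Rational(1, 2)) = Mul(Pow(2, Rational(1, 2)), Pow(K, Rational(1, 2))))
g = -12 (g = Add(Mul(3, 3), Mul(-1, 21)) = Add(9, -21) = -12)
Function('R')(P) = Mul(-12, Pow(P, -1))
Function('z')(l) = Add(1, Mul(Rational(1, 26), l)) (Function('z')(l) = Add(1, Mul(l, Rational(1, 26))) = Add(1, Mul(Rational(1, 26), l)))
Add(Function('R')(Function('f')(7)), Mul(-1, Function('z')(2))) = Add(Mul(-12, Pow(Mul(Pow(2, Rational(1, 2)), Pow(7, Rational(1, 2))), -1)), Mul(-1, Add(1, Mul(Rational(1, 26), 2)))) = Add(Mul(-12, Pow(Pow(14, Rational(1, 2)), -1)), Mul(-1, Add(1, Rational(1, 13)))) = Add(Mul(-12, Mul(Rational(1, 14), Pow(14, Rational(1, 2)))), Mul(-1, Rational(14, 13))) = Add(Mul(Rational(-6, 7), Pow(14, Rational(1, 2))), Rational(-14, 13)) = Add(Rational(-14, 13), Mul(Rational(-6, 7), Pow(14, Rational(1, 2))))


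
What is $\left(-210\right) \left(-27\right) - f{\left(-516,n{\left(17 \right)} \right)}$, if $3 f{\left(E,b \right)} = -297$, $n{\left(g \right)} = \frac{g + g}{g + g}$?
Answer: $5769$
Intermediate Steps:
$n{\left(g \right)} = 1$ ($n{\left(g \right)} = \frac{2 g}{2 g} = 2 g \frac{1}{2 g} = 1$)
$f{\left(E,b \right)} = -99$ ($f{\left(E,b \right)} = \frac{1}{3} \left(-297\right) = -99$)
$\left(-210\right) \left(-27\right) - f{\left(-516,n{\left(17 \right)} \right)} = \left(-210\right) \left(-27\right) - -99 = 5670 + 99 = 5769$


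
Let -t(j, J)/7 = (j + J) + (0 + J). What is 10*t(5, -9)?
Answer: 910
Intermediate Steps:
t(j, J) = -14*J - 7*j (t(j, J) = -7*((j + J) + (0 + J)) = -7*((J + j) + J) = -7*(j + 2*J) = -14*J - 7*j)
10*t(5, -9) = 10*(-14*(-9) - 7*5) = 10*(126 - 35) = 10*91 = 910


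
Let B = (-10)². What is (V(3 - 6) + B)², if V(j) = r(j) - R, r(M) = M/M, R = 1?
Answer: 10000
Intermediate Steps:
r(M) = 1
B = 100
V(j) = 0 (V(j) = 1 - 1*1 = 1 - 1 = 0)
(V(3 - 6) + B)² = (0 + 100)² = 100² = 10000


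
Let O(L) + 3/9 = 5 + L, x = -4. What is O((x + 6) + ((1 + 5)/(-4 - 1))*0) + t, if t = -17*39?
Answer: -1969/3 ≈ -656.33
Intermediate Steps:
O(L) = 14/3 + L (O(L) = -⅓ + (5 + L) = 14/3 + L)
t = -663
O((x + 6) + ((1 + 5)/(-4 - 1))*0) + t = (14/3 + ((-4 + 6) + ((1 + 5)/(-4 - 1))*0)) - 663 = (14/3 + (2 + (6/(-5))*0)) - 663 = (14/3 + (2 + (6*(-⅕))*0)) - 663 = (14/3 + (2 - 6/5*0)) - 663 = (14/3 + (2 + 0)) - 663 = (14/3 + 2) - 663 = 20/3 - 663 = -1969/3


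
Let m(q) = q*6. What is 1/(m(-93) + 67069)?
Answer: 1/66511 ≈ 1.5035e-5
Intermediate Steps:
m(q) = 6*q
1/(m(-93) + 67069) = 1/(6*(-93) + 67069) = 1/(-558 + 67069) = 1/66511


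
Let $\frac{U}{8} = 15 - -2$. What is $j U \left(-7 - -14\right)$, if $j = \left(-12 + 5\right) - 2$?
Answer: $-8568$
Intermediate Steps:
$U = 136$ ($U = 8 \left(15 - -2\right) = 8 \left(15 + 2\right) = 8 \cdot 17 = 136$)
$j = -9$ ($j = -7 - 2 = -9$)
$j U \left(-7 - -14\right) = \left(-9\right) 136 \left(-7 - -14\right) = - 1224 \left(-7 + 14\right) = \left(-1224\right) 7 = -8568$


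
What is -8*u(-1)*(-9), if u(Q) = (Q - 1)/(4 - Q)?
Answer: -144/5 ≈ -28.800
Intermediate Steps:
u(Q) = (-1 + Q)/(4 - Q)
-8*u(-1)*(-9) = -8*(1 - 1*(-1))/(-4 - 1)*(-9) = -8*(1 + 1)/(-5)*(-9) = -(-8)*2/5*(-9) = -8*(-2/5)*(-9) = (16/5)*(-9) = -144/5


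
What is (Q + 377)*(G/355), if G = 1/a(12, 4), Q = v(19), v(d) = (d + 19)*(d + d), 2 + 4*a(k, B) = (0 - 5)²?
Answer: 7284/8165 ≈ 0.89210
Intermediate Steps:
a(k, B) = 23/4 (a(k, B) = -½ + (0 - 5)²/4 = -½ + (¼)*(-5)² = -½ + (¼)*25 = -½ + 25/4 = 23/4)
v(d) = 2*d*(19 + d) (v(d) = (19 + d)*(2*d) = 2*d*(19 + d))
Q = 1444 (Q = 2*19*(19 + 19) = 2*19*38 = 1444)
G = 4/23 (G = 1/(23/4) = 4/23 ≈ 0.17391)
(Q + 377)*(G/355) = (1444 + 377)*((4/23)/355) = 1821*((4/23)*(1/355)) = 1821*(4/8165) = 7284/8165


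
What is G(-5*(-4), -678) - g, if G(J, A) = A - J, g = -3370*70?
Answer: 235202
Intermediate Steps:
g = -235900
G(-5*(-4), -678) - g = (-678 - (-1)*5*(-4)) - 1*(-235900) = (-678 - (-1)*(-20)) + 235900 = (-678 - 1*20) + 235900 = (-678 - 20) + 235900 = -698 + 235900 = 235202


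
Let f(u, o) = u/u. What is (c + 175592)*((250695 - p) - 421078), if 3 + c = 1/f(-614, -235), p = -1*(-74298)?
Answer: -42963536790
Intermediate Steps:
p = 74298
f(u, o) = 1
c = -2 (c = -3 + 1/1 = -3 + 1 = -2)
(c + 175592)*((250695 - p) - 421078) = (-2 + 175592)*((250695 - 1*74298) - 421078) = 175590*((250695 - 74298) - 421078) = 175590*(176397 - 421078) = 175590*(-244681) = -42963536790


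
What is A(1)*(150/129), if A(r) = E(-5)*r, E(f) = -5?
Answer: -250/43 ≈ -5.8139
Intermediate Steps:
A(r) = -5*r
A(1)*(150/129) = (-5*1)*(150/129) = -750/129 = -5*50/43 = -250/43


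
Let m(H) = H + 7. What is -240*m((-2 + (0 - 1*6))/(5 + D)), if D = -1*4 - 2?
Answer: -3600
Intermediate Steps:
D = -6 (D = -4 - 2 = -6)
m(H) = 7 + H
-240*m((-2 + (0 - 1*6))/(5 + D)) = -240*(7 + (-2 + (0 - 1*6))/(5 - 6)) = -240*(7 + (-2 + (0 - 6))/(-1)) = -240*(7 + (-2 - 6)*(-1)) = -240*(7 - 8*(-1)) = -240*(7 + 8) = -240*15 = -3600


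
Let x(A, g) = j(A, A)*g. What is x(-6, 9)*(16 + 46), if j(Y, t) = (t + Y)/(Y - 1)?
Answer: 6696/7 ≈ 956.57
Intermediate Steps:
j(Y, t) = (Y + t)/(-1 + Y)
x(A, g) = 2*A*g/(-1 + A) (x(A, g) = ((A + A)/(-1 + A))*g = ((2*A)/(-1 + A))*g = (2*A/(-1 + A))*g = 2*A*g/(-1 + A))
x(-6, 9)*(16 + 46) = (2*(-6)*9/(-1 - 6))*(16 + 46) = (2*(-6)*9/(-7))*62 = (2*(-6)*9*(-⅐))*62 = (108/7)*62 = 6696/7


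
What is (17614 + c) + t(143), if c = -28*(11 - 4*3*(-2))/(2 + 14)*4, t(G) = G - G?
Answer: 17369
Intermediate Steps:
t(G) = 0
c = -245 (c = -28*(11 - 12*(-2))/16*4 = -28*(11 + 24)/16*4 = -980/16*4 = -28*35/16*4 = -245/4*4 = -245)
(17614 + c) + t(143) = (17614 - 245) + 0 = 17369 + 0 = 17369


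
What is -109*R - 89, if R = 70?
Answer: -7719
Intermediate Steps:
-109*R - 89 = -109*70 - 89 = -7630 - 89 = -7719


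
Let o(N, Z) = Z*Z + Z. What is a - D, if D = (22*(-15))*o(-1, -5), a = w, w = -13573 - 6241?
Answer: -13214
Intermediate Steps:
o(N, Z) = Z + Z**2 (o(N, Z) = Z**2 + Z = Z + Z**2)
w = -19814
a = -19814
D = -6600 (D = (22*(-15))*(-5*(1 - 5)) = -(-1650)*(-4) = -330*20 = -6600)
a - D = -19814 - 1*(-6600) = -19814 + 6600 = -13214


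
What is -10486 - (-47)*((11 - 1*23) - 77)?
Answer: -14669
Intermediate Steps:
-10486 - (-47)*((11 - 1*23) - 77) = -10486 - (-47)*((11 - 23) - 77) = -10486 - (-47)*(-12 - 77) = -10486 - (-47)*(-89) = -10486 - 1*4183 = -10486 - 4183 = -14669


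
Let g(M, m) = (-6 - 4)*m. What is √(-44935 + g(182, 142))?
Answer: I*√46355 ≈ 215.3*I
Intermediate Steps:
g(M, m) = -10*m
√(-44935 + g(182, 142)) = √(-44935 - 10*142) = √(-44935 - 1420) = √(-46355) = I*√46355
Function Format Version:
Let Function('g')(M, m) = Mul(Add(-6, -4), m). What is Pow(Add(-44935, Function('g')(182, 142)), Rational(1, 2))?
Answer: Mul(I, Pow(46355, Rational(1, 2))) ≈ Mul(215.30, I)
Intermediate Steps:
Function('g')(M, m) = Mul(-10, m)
Pow(Add(-44935, Function('g')(182, 142)), Rational(1, 2)) = Pow(Add(-44935, Mul(-10, 142)), Rational(1, 2)) = Pow(Add(-44935, -1420), Rational(1, 2)) = Pow(-46355, Rational(1, 2)) = Mul(I, Pow(46355, Rational(1, 2)))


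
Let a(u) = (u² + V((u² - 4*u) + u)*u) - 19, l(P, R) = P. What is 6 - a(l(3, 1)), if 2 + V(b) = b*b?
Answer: 22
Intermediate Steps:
V(b) = -2 + b² (V(b) = -2 + b*b = -2 + b²)
a(u) = -19 + u² + u*(-2 + (u² - 3*u)²) (a(u) = (u² + (-2 + ((u² - 4*u) + u)²)*u) - 19 = (u² + (-2 + (u² - 3*u)²)*u) - 19 = (u² + u*(-2 + (u² - 3*u)²)) - 19 = -19 + u² + u*(-2 + (u² - 3*u)²))
6 - a(l(3, 1)) = 6 - (-19 + 3² + 3*(-2 + 3²*(-3 + 3)²)) = 6 - (-19 + 9 + 3*(-2 + 9*0²)) = 6 - (-19 + 9 + 3*(-2 + 9*0)) = 6 - (-19 + 9 + 3*(-2 + 0)) = 6 - (-19 + 9 + 3*(-2)) = 6 - (-19 + 9 - 6) = 6 - 1*(-16) = 6 + 16 = 22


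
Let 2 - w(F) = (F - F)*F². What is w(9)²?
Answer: 4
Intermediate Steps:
w(F) = 2 (w(F) = 2 - (F - F)*F² = 2 - 0*F² = 2 - 1*0 = 2 + 0 = 2)
w(9)² = 2² = 4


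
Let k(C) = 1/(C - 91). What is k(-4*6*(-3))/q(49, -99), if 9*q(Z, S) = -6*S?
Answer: -1/1254 ≈ -0.00079745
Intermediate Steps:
q(Z, S) = -2*S/3 (q(Z, S) = (-6*S)/9 = -2*S/3)
k(C) = 1/(-91 + C)
k(-4*6*(-3))/q(49, -99) = 1/((-91 - 4*6*(-3))*((-⅔*(-99)))) = 1/(-91 - 24*(-3)*66) = (1/66)/(-91 + 72) = (1/66)/(-19) = -1/19*1/66 = -1/1254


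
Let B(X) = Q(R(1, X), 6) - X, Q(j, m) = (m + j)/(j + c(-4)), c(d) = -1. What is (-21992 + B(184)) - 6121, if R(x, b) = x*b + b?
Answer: -10384625/367 ≈ -28296.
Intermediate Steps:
R(x, b) = b + b*x (R(x, b) = b*x + b = b + b*x)
Q(j, m) = (j + m)/(-1 + j) (Q(j, m) = (m + j)/(j - 1) = (j + m)/(-1 + j))
B(X) = -X + (6 + 2*X)/(-1 + 2*X) (B(X) = (X*(1 + 1) + 6)/(-1 + X*(1 + 1)) - X = (X*2 + 6)/(-1 + X*2) - X = (2*X + 6)/(-1 + 2*X) - X = (6 + 2*X)/(-1 + 2*X) - X = -X + (6 + 2*X)/(-1 + 2*X))
(-21992 + B(184)) - 6121 = (-21992 + (6 - 2*184² + 3*184)/(-1 + 2*184)) - 6121 = (-21992 + (6 - 2*33856 + 552)/(-1 + 368)) - 6121 = (-21992 + (6 - 67712 + 552)/367) - 6121 = (-21992 + (1/367)*(-67154)) - 6121 = (-21992 - 67154/367) - 6121 = -8138218/367 - 6121 = -10384625/367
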